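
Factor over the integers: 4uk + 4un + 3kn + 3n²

(4u + 3n)(k + n)

Group: k(4u + 3n) + n(4u + 3n); both groups contain (4u + 3n).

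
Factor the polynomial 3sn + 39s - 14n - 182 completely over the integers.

(3s - 14)(n + 13)

Group as (3sn + 39s) + (-14n - 182) = 3s(n + 13) - 14(n + 13).
Both groups share the factor (n + 13).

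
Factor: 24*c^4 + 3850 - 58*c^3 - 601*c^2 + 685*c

(2*c - 7)*(3*c + 10)*(4*c + 11)*(c - 5)

Trying the rational-root candidates, c = -11/4 is a root, giving the factor (4*c + 11) and quotient 6*c^3 - 31*c^2 - 65*c + 350.
Continuing, c = 5 is a root, so (c - 5) is a factor; dividing leaves 6*c^2 - c - 70.
The remaining quadratic factors as (2*c - 7)(3*c + 10).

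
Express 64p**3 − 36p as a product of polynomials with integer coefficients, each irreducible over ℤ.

4p(4p + 3)(4p − 3)

Factor out 4p, leaving 16p**2 − 9, which is a difference of two squares.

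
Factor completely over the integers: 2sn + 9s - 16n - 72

(2n + 9)(s - 8)

Group as (2sn + 9s) + (-16n - 72) = s(2n + 9) - 8(2n + 9).
Both groups share the factor (2n + 9).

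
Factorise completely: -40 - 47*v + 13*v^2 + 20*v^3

(4*v + 5)*(5*v - 8)*(v + 1)

Trying the rational-root candidates, v = 8/5 is a root, giving the factor (5*v - 8) and quotient 4*v^2 + 9*v + 5.
The remaining quadratic factors as (v + 1)(4*v + 5).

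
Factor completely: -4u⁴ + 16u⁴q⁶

4u⁴(2q³ + 1)(2q³ - 1)

Every term has a factor of 4u⁴; factoring it out leaves 4q⁶ - 1.
Recognize a difference of squares with the parts 2q³ and 1.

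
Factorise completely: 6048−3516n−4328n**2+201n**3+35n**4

(5n+8)(7n−6)(n+14)(n−9)

Trying the rational-root candidates, n = 6/7 is a root, so (7n−6) is a factor; dividing leaves 5n**3+33n**2−590n−1008.
Continuing, n = −8/5 is a root, so (5n+8) is a factor; dividing leaves n**2+5n−126.
The remaining quadratic factors as (n+14)(n−9).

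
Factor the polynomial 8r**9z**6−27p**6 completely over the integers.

Recognize a difference of cubes with the parts 2r**3z**2 and 3p**2.

−(3p**2−2r**3z**2)(9p**4+6p**2r**3z**2+4r**6z**4)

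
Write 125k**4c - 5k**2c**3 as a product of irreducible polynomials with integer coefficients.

Factor out 5k**2c, leaving 25k**2 - c**2, which is a difference of two squares.

5ck**2(5k - c)(5k + c)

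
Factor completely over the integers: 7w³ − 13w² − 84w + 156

Group as (7w³ − 84w) + (−13w² + 156) = 7w(w² − 12) − 13(w² − 12).
Both groups share the factor (w² − 12).

(7w − 13)(w² − 12)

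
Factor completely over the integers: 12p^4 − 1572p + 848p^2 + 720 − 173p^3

(3p − 2)(4p − 15)(p − 4)(p − 6)

Testing divisors of the constant over divisors of the leading coefficient, p = 15/4 is a root, so (4p − 15) divides it; the quotient is 3p^3 − 32p^2 + 92p − 48.
Next, p = 4 is a root, so (p − 4) divides it; the quotient is 3p^2 − 20p + 12.
The remaining quadratic factors as (3p − 2)(p − 6).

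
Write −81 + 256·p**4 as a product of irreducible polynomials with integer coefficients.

Difference of squares twice: with A = 4·p and B = 3, A⁴ − B⁴ = (A² − B²)(A² + B²), and A² − B² factors again.

(4·p + 3)·(4·p − 3)·(16·p**2 + 9)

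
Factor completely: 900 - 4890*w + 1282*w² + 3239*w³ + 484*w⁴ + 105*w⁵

Trying the rational-root candidates, w = 1/5 is a root, so (5*w - 1) is a factor; dividing leaves 21*w⁴ + 101*w³ + 668*w² + 390*w - 900.
Next, w = 6/7 is a root, giving the factor (7*w - 6) and quotient 3*w³ + 17*w² + 110*w + 150.
Then w = -5/3 is a root, giving the factor (3*w + 5) and quotient w² + 4*w + 30.
The quadratic w² + 4*w + 30 has discriminant -104 < 0 and is irreducible over ℤ.

(3*w + 5)*(5*w - 1)*(7*w - 6)*(w² + 4*w + 30)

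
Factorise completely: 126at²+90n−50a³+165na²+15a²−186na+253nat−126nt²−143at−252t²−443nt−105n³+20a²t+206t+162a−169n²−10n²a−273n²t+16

Group: n(−105n²−115na−273nt+41n+50a²−20at+85a−126t²+103t+8) + (−a+2)(−105n²−115na−273nt+41n+50a²−20at+85a−126t²+103t+8); both groups contain (−105n²−115na−273nt+41n+50a²−20at+85a−126t²+103t+8), so (n−a+2) is a factor with cofactor −105n²−115na−273nt+41n+50a²−20at+85a−126t²+103t+8.
The cofactor groups again: −105n²−115na−273nt+41n+50a²−20at+85a−126t²+103t+8 = −15n(7n+10a+14t+1) + (5a−9t+8)(7n+10a+14t+1); both groups contain (7n+10a+14t+1), giving −(15n−5a+9t−8)(7n+10a+14t+1).

−(15n−5a+9t−8)(n−a+2)(7n+10a+14t+1)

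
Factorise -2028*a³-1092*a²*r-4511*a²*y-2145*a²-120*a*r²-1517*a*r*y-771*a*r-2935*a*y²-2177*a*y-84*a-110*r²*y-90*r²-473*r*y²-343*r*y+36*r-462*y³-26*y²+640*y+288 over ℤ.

Group: 12*a*(-169*a²-91*a*r-221*a*y-52*a-10*r²-43*r*y+4*r-42*y²+32*y+32) + (11*y+9)*(-169*a²-91*a*r-221*a*y-52*a-10*r²-43*r*y+4*r-42*y²+32*y+32); both groups contain (-169*a²-91*a*r-221*a*y-52*a-10*r²-43*r*y+4*r-42*y²+32*y+32), so (12*a+11*y+9) is a factor with cofactor -169*a²-91*a*r-221*a*y-52*a-10*r²-43*r*y+4*r-42*y²+32*y+32.
The cofactor groups again: -169*a²-91*a*r-221*a*y-52*a-10*r²-43*r*y+4*r-42*y²+32*y+32 = -13*a*(13*a+5*r+14*y+8) + (-2*r-3*y+4)*(13*a+5*r+14*y+8); both groups contain (13*a+5*r+14*y+8), giving -(13*a+2*r+3*y-4)*(13*a+5*r+14*y+8).

-(12*a+11*y+9)*(13*a+2*r+3*y-4)*(13*a+5*r+14*y+8)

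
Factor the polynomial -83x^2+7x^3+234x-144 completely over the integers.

(7x-6)(x-3)(x-8)

By the rational root theorem, x = 8 is a root, so (x-8) is a factor; dividing leaves 7x^2-27x+18.
The remaining quadratic factors as (7x-6)(x-3).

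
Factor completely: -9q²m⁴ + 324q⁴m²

Factor out 9q²m², leaving 36q² - m², which is a difference of two squares.

9m²q²(6q - m)(6q + m)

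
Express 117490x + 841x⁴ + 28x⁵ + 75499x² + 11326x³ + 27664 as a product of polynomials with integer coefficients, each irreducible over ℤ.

Trying the rational-root candidates, x = -13 is a root, so (x + 13) is a factor; dividing leaves 28x⁴ + 477x³ + 5125x² + 8874x + 2128.
Then x = -7/4 is a root, so (4x + 7) is a factor; dividing leaves 7x³ + 107x² + 1094x + 304.
Next, x = -2/7 is a root, so (7x + 2) is a factor; dividing leaves x² + 15x + 152.
The quadratic x² + 15x + 152 has discriminant -383 < 0 and is irreducible over ℤ.

(4x + 7)(7x + 2)(x + 13)(x² + 15x + 152)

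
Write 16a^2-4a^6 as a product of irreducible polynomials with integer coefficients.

Every term has a factor of 4a^2; factoring it out leaves -a^4+4.
Recognize a difference of squares with the parts 2 and a^2.

-4a^2(a^2+2)(a^2-2)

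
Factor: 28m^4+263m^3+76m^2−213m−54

(4m+1)(7m−6)(m+1)(m+9)

Among the possible rational roots, m = −1 is a root, so (m+1) divides it; the quotient is 28m^3+235m^2−159m−54.
Continuing, m = −1/4 is a root, giving the factor (4m+1) and quotient 7m^2+57m−54.
The remaining quadratic factors as (7m−6)(m+9).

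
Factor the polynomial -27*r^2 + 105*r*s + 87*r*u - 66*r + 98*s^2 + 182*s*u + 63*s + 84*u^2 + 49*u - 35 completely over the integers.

-(3*r - 14*s - 12*u + 5)*(9*r + 7*s + 7*u + 7)

Group: -3*r*(9*r + 7*s + 7*u + 7) + (14*s + 12*u - 5)*(9*r + 7*s + 7*u + 7); both groups contain (9*r + 7*s + 7*u + 7).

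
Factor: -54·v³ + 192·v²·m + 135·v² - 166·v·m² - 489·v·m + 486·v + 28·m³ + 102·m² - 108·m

Group: 2·v·(-27·v² + 69·v·m - 54·v - 14·m² + 12·m) + (-2·m - 9)·(-27·v² + 69·v·m - 54·v - 14·m² + 12·m); both groups contain (-27·v² + 69·v·m - 54·v - 14·m² + 12·m), so (2·v - 2·m - 9) is a factor with cofactor -27·v² + 69·v·m - 54·v - 14·m² + 12·m.
The cofactor groups again: -27·v² + 69·v·m - 54·v - 14·m² + 12·m = -9·v·(3·v - 7·m + 6) + 2·m·(3·v - 7·m + 6); both groups contain (3·v - 7·m + 6), giving -(9·v - 2·m)·(3·v - 7·m + 6).

-(2·v - 2·m - 9)·(9·v - 2·m)·(3·v - 7·m + 6)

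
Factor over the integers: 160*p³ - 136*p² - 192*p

8*p*(4*p + 3)*(5*p - 8)

Pull out the common factor 8*p, then factor the remaining trinomial.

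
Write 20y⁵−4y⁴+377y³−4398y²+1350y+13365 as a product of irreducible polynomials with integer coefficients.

By the rational root theorem, y = 11/5 is a root, giving the factor (5y−11) and quotient 4y⁴+8y³+93y²−675y−1215.
Next, y = 9/2 is a root, giving the factor (2y−9) and quotient 2y³+13y²+105y+135.
Next, y = −3/2 is a root, giving the factor (2y+3) and quotient y²+5y+45.
The quadratic y²+5y+45 has discriminant −155 < 0 and is irreducible over ℤ.

(2y+3)(2y−9)(5y−11)(y²+5y+45)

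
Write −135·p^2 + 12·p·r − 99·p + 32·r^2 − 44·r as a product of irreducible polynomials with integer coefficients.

−(15·p − 8·r + 11)·(9·p + 4·r)

Group: −9·p·(15·p − 8·r + 11) − 4·r·(15·p − 8·r + 11); both groups contain (15·p − 8·r + 11).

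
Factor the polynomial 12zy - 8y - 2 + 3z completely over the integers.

Group as (12zy + 3z) + (-8y - 2) = 3z(4y + 1) - 2(4y + 1).
Both groups share the factor (4y + 1).

(3z - 2)(4y + 1)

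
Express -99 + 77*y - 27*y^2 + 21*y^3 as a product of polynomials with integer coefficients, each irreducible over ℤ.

Group as (21*y^3 + 77*y) + (-27*y^2 - 99) = 7*y*(3*y^2 + 11) - 9*(3*y^2 + 11).
Both groups share the factor (3*y^2 + 11).

(7*y - 9)*(3*y^2 + 11)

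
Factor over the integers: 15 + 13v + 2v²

(2v + 3)(v + 5)

Need a pair with product 2·15 = 30 and sum 13: that's 10 and 3.
Split the middle term: 2v² + 10v + 3v + 15 = 2v(v + 5) + 3(v + 5).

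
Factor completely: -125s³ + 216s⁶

Factor out s³ first: what remains is 216s³ - 125.
Recognize a difference of cubes with the parts 6s and 5.

s³(6s - 5)(36s² + 30s + 25)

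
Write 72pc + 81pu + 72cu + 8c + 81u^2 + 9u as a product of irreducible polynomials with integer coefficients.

Group: 8c(9p + 9u + 1) + 9u(9p + 9u + 1); both groups contain (9p + 9u + 1).

(8c + 9u)(9p + 9u + 1)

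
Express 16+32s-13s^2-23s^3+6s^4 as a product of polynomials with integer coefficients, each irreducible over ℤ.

(2s+1)(3s-4)(s+1)(s-4)

Among the possible rational roots, s = -1 is a root, giving the factor (s+1) and quotient 6s^3-29s^2+16s+16.
Continuing, s = 4/3 is a root, so (3s-4) divides it; the quotient is 2s^2-7s-4.
The remaining quadratic factors as (s-4)(2s+1).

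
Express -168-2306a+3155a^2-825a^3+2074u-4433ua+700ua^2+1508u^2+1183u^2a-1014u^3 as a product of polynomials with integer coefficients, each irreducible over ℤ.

Group: 13u(-78u^2+25ua+188u+75a^2-205a-14) + (-11a+12)(-78u^2+25ua+188u+75a^2-205a-14); both groups contain (-78u^2+25ua+188u+75a^2-205a-14), so (13u-11a+12) is a factor with cofactor -78u^2+25ua+188u+75a^2-205a-14.
The cofactor groups again: -78u^2+25ua+188u+75a^2-205a-14 = -13u(6u+5a-14) + (15a+1)(6u+5a-14); both groups contain (6u+5a-14), giving -(13u-15a-1)(6u+5a-14).

-(13u-11a+12)(13u-15a-1)(6u+5a-14)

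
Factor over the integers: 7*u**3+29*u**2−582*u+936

(7*u−13)*(u+12)*(u−6)

Testing divisors of the constant over divisors of the leading coefficient, u = −12 is a root, so (u+12) divides it; the quotient is 7*u**2−55*u+78.
The remaining quadratic factors as (u−6)(7*u−13).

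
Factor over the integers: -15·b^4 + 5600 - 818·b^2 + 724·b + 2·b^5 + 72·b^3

By the rational root theorem, b = -2 is a root, so (b + 2) divides it; the quotient is 2·b^4 - 19·b^3 + 110·b^2 - 1038·b + 2800.
Next, b = 7/2 is a root, so (2·b - 7) is a factor; dividing leaves b^3 - 6·b^2 + 34·b - 400.
Next, b = 8 is a root, so (b - 8) is a factor; dividing leaves b^2 + 2·b + 50.
The quadratic b^2 + 2·b + 50 has discriminant -196 < 0 and is irreducible over ℤ.

(2·b - 7)·(b + 2)·(b - 8)·(b^2 + 2·b + 50)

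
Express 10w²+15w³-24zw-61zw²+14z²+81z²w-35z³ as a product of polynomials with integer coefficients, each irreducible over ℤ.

-(5z-3w-2)(7z-5w)(z-w)

Group: z(-35z²+46zw+14z-15w²-10w) - w(-35z²+46zw+14z-15w²-10w); both groups contain (-35z²+46zw+14z-15w²-10w), so (z-w) is a factor with cofactor -35z²+46zw+14z-15w²-10w.
The cofactor groups again: -35z²+46zw+14z-15w²-10w = -7z(5z-3w-2) + 5w(5z-3w-2); both groups contain (5z-3w-2), giving -(7z-5w)(5z-3w-2).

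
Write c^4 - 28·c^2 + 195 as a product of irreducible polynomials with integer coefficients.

(c^2 - 13)·(c^2 - 15)

Substitute u = c^2 to get a quadratic in u, then factor.
c^2 - 15 is irreducible over ℤ (15 is not a perfect square).
c^2 - 13 is irreducible over ℤ (13 is not a perfect square).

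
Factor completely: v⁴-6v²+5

Substitute u = v² to get a quadratic in u, then factor.
v²-1 is a difference of squares.
v²-5 is irreducible over ℤ (5 is not a perfect square).

(v+1)(v-1)(v²-5)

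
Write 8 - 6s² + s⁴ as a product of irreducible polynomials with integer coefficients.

(s + 2)(s - 2)(s² - 2)

Substitute u = s² to get a quadratic in u, then factor.
s² - 4 is a difference of squares.
s² - 2 is irreducible over ℤ (2 is not a perfect square).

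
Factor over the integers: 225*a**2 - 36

Pull out the common factor 9; 25*a**2 - 4 is a difference of squares.

9*(5*a + 2)*(5*a - 2)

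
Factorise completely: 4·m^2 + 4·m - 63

Need a pair with product 4·(-63) = -252 and sum 4: that's 18 and -14.
Split the middle term: 4·m^2 + 18·m - 14·m - 63 = 2·m·(2·m + 9) - 7·(2·m + 9).

(2·m + 9)·(2·m - 7)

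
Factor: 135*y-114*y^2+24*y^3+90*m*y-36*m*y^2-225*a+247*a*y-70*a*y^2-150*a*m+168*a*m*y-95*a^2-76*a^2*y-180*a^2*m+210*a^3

(5*a-3*y)*(6*a-2*y+5)*(7*a-6*m+4*y-9)

Group: 5*a*(42*a^2-36*a*m+10*a*y-19*a+12*m*y-30*m-8*y^2+38*y-45) - 3*y*(42*a^2-36*a*m+10*a*y-19*a+12*m*y-30*m-8*y^2+38*y-45); both groups contain (42*a^2-36*a*m+10*a*y-19*a+12*m*y-30*m-8*y^2+38*y-45), so (5*a-3*y) is a factor with cofactor 42*a^2-36*a*m+10*a*y-19*a+12*m*y-30*m-8*y^2+38*y-45.
The cofactor groups again: 42*a^2-36*a*m+10*a*y-19*a+12*m*y-30*m-8*y^2+38*y-45 = 6*a*(7*a-6*m+4*y-9) + (-2*y+5)*(7*a-6*m+4*y-9); both groups contain (7*a-6*m+4*y-9), giving (6*a-2*y+5)*(7*a-6*m+4*y-9).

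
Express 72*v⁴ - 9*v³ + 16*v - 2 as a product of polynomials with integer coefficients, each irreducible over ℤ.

Group as (72*v⁴ + 16*v) + (-9*v³ - 2) = 8*v*(9*v³ + 2) - (9*v³ + 2).
Both groups share the factor (9*v³ + 2).

(8*v - 1)*(9*v³ + 2)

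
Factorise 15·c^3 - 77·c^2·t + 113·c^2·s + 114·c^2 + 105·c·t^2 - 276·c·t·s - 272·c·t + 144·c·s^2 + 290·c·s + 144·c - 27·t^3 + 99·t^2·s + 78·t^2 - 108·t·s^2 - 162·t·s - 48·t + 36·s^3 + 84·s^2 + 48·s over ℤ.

(3·c - t + s)·(5·c - 9·t + 6·s + 8)·(c - 3·t + 6·s + 6)

Group: 3·c·(5·c^2 - 24·c·t + 36·c·s + 38·c + 27·t^2 - 72·t·s - 78·t + 36·s^2 + 84·s + 48) + (-t + s)·(5·c^2 - 24·c·t + 36·c·s + 38·c + 27·t^2 - 72·t·s - 78·t + 36·s^2 + 84·s + 48); both groups contain (5·c^2 - 24·c·t + 36·c·s + 38·c + 27·t^2 - 72·t·s - 78·t + 36·s^2 + 84·s + 48), so (3·c - t + s) is a factor with cofactor 5·c^2 - 24·c·t + 36·c·s + 38·c + 27·t^2 - 72·t·s - 78·t + 36·s^2 + 84·s + 48.
The cofactor groups again: 5·c^2 - 24·c·t + 36·c·s + 38·c + 27·t^2 - 72·t·s - 78·t + 36·s^2 + 84·s + 48 = 5·c·(c - 3·t + 6·s + 6) + (-9·t + 6·s + 8)·(c - 3·t + 6·s + 6); both groups contain (c - 3·t + 6·s + 6), giving (5·c - 9·t + 6·s + 8)·(c - 3·t + 6·s + 6).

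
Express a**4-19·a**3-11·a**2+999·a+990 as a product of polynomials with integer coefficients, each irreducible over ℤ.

(a+1)·(a+6)·(a-11)·(a-15)

Among the possible rational roots, a = -1 is a root, so (a+1) divides it; the quotient is a**3-20·a**2+9·a+990.
Next, a = 11 is a root, so (a-11) is a factor; dividing leaves a**2-9·a-90.
The remaining quadratic factors as (a-15)(a+6).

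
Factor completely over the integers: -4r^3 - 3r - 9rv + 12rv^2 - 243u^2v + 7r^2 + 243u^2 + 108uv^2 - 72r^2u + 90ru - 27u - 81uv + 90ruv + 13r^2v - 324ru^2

-(4r + 3v - 3)(r + 9u)(r + 9u - 4v - 1)

Group: r(-4r^2 - 36ru + 13rv + 7r - 27uv + 27u + 12v^2 - 9v - 3) + 9u(-4r^2 - 36ru + 13rv + 7r - 27uv + 27u + 12v^2 - 9v - 3); both groups contain (-4r^2 - 36ru + 13rv + 7r - 27uv + 27u + 12v^2 - 9v - 3), so (r + 9u) is a factor with cofactor -4r^2 - 36ru + 13rv + 7r - 27uv + 27u + 12v^2 - 9v - 3.
The cofactor groups again: -4r^2 - 36ru + 13rv + 7r - 27uv + 27u + 12v^2 - 9v - 3 = -r(4r + 3v - 3) + (-9u + 4v + 1)(4r + 3v - 3); both groups contain (4r + 3v - 3), giving -(r + 9u - 4v - 1)(4r + 3v - 3).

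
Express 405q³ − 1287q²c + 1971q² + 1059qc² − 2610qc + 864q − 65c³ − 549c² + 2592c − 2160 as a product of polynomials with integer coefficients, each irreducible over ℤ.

(9q − 13c + 15)(3q − 5c + 12)(15q − c − 12)

Group: 15q(27q² − 84qc + 153q + 65c² − 231c + 180) + (−c − 12)(27q² − 84qc + 153q + 65c² − 231c + 180); both groups contain (27q² − 84qc + 153q + 65c² − 231c + 180), so (15q − c − 12) is a factor with cofactor 27q² − 84qc + 153q + 65c² − 231c + 180.
The cofactor groups again: 27q² − 84qc + 153q + 65c² − 231c + 180 = 9q(3q − 5c + 12) + (−13c + 15)(3q − 5c + 12); both groups contain (3q − 5c + 12), giving (9q − 13c + 15)(3q − 5c + 12).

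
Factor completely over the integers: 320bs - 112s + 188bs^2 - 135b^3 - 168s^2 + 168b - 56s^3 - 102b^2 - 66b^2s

-(3b - 2s)(5b - 2s - 4)(9b + 14s + 14)

Group: 5b(-27b^2 - 24bs - 42b + 28s^2 + 28s) + (-2s - 4)(-27b^2 - 24bs - 42b + 28s^2 + 28s); both groups contain (-27b^2 - 24bs - 42b + 28s^2 + 28s), so (5b - 2s - 4) is a factor with cofactor -27b^2 - 24bs - 42b + 28s^2 + 28s.
The cofactor groups again: -27b^2 - 24bs - 42b + 28s^2 + 28s = -9b(3b - 2s) + (-14s - 14)(3b - 2s); both groups contain (3b - 2s), giving -(9b + 14s + 14)(3b - 2s).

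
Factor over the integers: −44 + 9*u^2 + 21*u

Need a pair with product 9·(−44) = −396 and sum 21: that's 33 and −12.
Split the middle term: 9*u^2 + 33*u − 12*u − 44 = 3*u*(3*u + 11) − 4*(3*u + 11).

(3*u + 11)*(3*u − 4)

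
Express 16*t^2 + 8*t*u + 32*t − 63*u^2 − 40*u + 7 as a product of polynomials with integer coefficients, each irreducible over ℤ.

(4*t + 9*u + 7)*(4*t − 7*u + 1)

Group: 4*t*(4*t + 9*u + 7) + (−7*u + 1)*(4*t + 9*u + 7); both groups contain (4*t + 9*u + 7).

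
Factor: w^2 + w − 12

(w + 4)(w − 3)

Two integers with product −12 and sum 1 are −3 and 4.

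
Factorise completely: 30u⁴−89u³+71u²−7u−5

(2u−1)(3u−5)(5u+1)(u−1)

Testing divisors of the constant over divisors of the leading coefficient, u = 1/2 is a root, so (2u−1) divides it; the quotient is 15u³−37u²+17u+5.
Next, u = −1/5 is a root, so (5u+1) is a factor; dividing leaves 3u²−8u+5.
The remaining quadratic factors as (u−1)(3u−5).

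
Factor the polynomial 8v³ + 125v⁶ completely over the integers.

v³(5v + 2)(25v² − 10v + 4)

Factor out v³ first: what remains is 125v³ + 8.
Recognize a sum of cubes with the parts 5v and 2.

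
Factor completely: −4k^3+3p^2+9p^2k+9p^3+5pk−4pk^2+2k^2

(3p−2k+1)(3p+2k)(p+k)

Group: 3p(3p^2+5pk+2k^2) + (−2k+1)(3p^2+5pk+2k^2); both groups contain (3p^2+5pk+2k^2), so (3p−2k+1) is a factor with cofactor 3p^2+5pk+2k^2.
The cofactor groups again: 3p^2+5pk+2k^2 = p(3p+2k) + k(3p+2k); both groups contain (3p+2k), giving (p+k)(3p+2k).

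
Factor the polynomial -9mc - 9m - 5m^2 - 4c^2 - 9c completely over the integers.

Group: -5m(m + c) + (-4c - 9)(m + c); both groups contain (m + c).

-(5m + 4c + 9)(m + c)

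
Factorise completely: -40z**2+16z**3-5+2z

Group as (16z**3+2z) + (-40z**2-5) = 2z(8z**2+1) - 5(8z**2+1).
Both groups share the factor (8z**2+1).

(2z-5)(8z**2+1)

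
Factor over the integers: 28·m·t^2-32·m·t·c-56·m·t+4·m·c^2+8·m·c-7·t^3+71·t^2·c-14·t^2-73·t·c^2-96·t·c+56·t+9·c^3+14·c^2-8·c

(7·t-c)·(t-c-2)·(4·m-t+9·c-4)

Group: 7·t·(4·m·t-4·m·c-8·m-t^2+10·t·c-2·t-9·c^2-14·c+8) - c·(4·m·t-4·m·c-8·m-t^2+10·t·c-2·t-9·c^2-14·c+8); both groups contain (4·m·t-4·m·c-8·m-t^2+10·t·c-2·t-9·c^2-14·c+8), so (7·t-c) is a factor with cofactor 4·m·t-4·m·c-8·m-t^2+10·t·c-2·t-9·c^2-14·c+8.
The cofactor groups again: 4·m·t-4·m·c-8·m-t^2+10·t·c-2·t-9·c^2-14·c+8 = t·(4·m-t+9·c-4) + (-c-2)·(4·m-t+9·c-4); both groups contain (4·m-t+9·c-4), giving (t-c-2)·(4·m-t+9·c-4).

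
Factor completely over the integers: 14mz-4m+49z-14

Group as (14mz-4m) + (49z-14) = 2m(7z-2) + 7(7z-2).
Both groups share the factor (7z-2).

(2m+7)(7z-2)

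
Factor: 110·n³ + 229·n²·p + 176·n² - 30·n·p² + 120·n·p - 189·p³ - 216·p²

(11·n - 9·p)·(2·n + 3·p)·(5·n + 7·p + 8)

Group: 11·n·(10·n² + 29·n·p + 16·n + 21·p² + 24·p) - 9·p·(10·n² + 29·n·p + 16·n + 21·p² + 24·p); both groups contain (10·n² + 29·n·p + 16·n + 21·p² + 24·p), so (11·n - 9·p) is a factor with cofactor 10·n² + 29·n·p + 16·n + 21·p² + 24·p.
The cofactor groups again: 10·n² + 29·n·p + 16·n + 21·p² + 24·p = 2·n·(5·n + 7·p + 8) + 3·p·(5·n + 7·p + 8); both groups contain (5·n + 7·p + 8), giving (2·n + 3·p)·(5·n + 7·p + 8).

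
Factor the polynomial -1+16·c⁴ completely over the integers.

Write as (4·c²)² − (1)², then factor 4·c²-1 once more.

(2·c+1)·(2·c-1)·(4·c²+1)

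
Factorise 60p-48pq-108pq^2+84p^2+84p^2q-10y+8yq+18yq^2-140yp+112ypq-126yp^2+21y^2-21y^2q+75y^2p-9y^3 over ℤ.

Group: 3y(-3y^2+25yp-9yq+5y-42p^2+54pq-30p) + (-2q-2)(-3y^2+25yp-9yq+5y-42p^2+54pq-30p); both groups contain (-3y^2+25yp-9yq+5y-42p^2+54pq-30p), so (3y-2q-2) is a factor with cofactor -3y^2+25yp-9yq+5y-42p^2+54pq-30p.
The cofactor groups again: -3y^2+25yp-9yq+5y-42p^2+54pq-30p = -3y(y-6p) + (7p-9q+5)(y-6p); both groups contain (y-6p), giving -(3y-7p+9q-5)(y-6p).

-(3y-2q-2)(y-6p)(3y-7p+9q-5)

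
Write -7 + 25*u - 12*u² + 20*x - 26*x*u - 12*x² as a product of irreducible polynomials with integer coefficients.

Group: -2*x*(6*x + 4*u - 7) + (-3*u + 1)*(6*x + 4*u - 7); both groups contain (6*x + 4*u - 7).

-(2*x + 3*u - 1)*(6*x + 4*u - 7)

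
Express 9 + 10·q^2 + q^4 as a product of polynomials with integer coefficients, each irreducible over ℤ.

(q^2 + 1)·(q^2 + 9)

Substitute u = q^2 to get a quadratic in u, then factor.
q^2 + 9 is irreducible over ℤ (sum of squares).
q^2 + 1 is irreducible over ℤ (sum of squares).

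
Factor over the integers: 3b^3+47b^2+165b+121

(3b+11)(b+1)(b+11)

Testing divisors of the constant over divisors of the leading coefficient, b = -11/3 is a root, so (3b+11) is a factor; dividing leaves b^2+12b+11.
The remaining quadratic factors as (b+1)(b+11).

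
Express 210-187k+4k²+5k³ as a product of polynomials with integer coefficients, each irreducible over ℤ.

By the rational root theorem, k = 5 is a root, so (k-5) divides it; the quotient is 5k²+29k-42.
The remaining quadratic factors as (5k-6)(k+7).

(5k-6)(k+7)(k-5)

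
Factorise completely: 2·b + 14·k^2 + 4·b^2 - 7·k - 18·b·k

(2·b - 2·k + 1)·(2·b - 7·k)

Group: 2·b·(2·b - 7·k) + (-2·k + 1)·(2·b - 7·k); both groups contain (2·b - 7·k).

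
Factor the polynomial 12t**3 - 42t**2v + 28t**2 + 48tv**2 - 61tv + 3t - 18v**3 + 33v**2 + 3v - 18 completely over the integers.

Group: 2t(6t**2 - 15tv + 5t + 9v**2 - 3v - 6) + (-2v + 3)(6t**2 - 15tv + 5t + 9v**2 - 3v - 6); both groups contain (6t**2 - 15tv + 5t + 9v**2 - 3v - 6), so (2t - 2v + 3) is a factor with cofactor 6t**2 - 15tv + 5t + 9v**2 - 3v - 6.
The cofactor groups again: 6t**2 - 15tv + 5t + 9v**2 - 3v - 6 = 2t(3t - 3v - 2) + (-3v + 3)(3t - 3v - 2); both groups contain (3t - 3v - 2), giving (2t - 3v + 3)(3t - 3v - 2).

(2t - 2v + 3)(2t - 3v + 3)(3t - 3v - 2)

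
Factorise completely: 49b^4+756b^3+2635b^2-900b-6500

By the rational root theorem, b = -13/7 is a root, giving the factor (7b+13) and quotient 7b^3+95b^2+200b-500.
Continuing, b = -5 is a root, giving the factor (b+5) and quotient 7b^2+60b-100.
The remaining quadratic factors as (7b-10)(b+10).

(7b+13)(7b-10)(b+10)(b+5)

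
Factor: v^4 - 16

Difference of squares twice: with A = v and B = 2, A⁴ − B⁴ = (A² − B²)(A² + B²), and A² − B² factors again.

(v + 2)·(v - 2)·(v^2 + 4)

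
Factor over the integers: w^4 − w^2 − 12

Substitute u = w^2 to get a quadratic in u, then factor.
w^2 + 3 is irreducible over ℤ (always positive, so no real roots).
w^2 − 4 is a difference of squares.

(w + 2)(w − 2)(w^2 + 3)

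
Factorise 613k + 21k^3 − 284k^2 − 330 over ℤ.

Testing divisors of the constant over divisors of the leading coefficient, k = 11 is a root, giving the factor (k − 11) and quotient 21k^2 − 53k + 30.
The remaining quadratic factors as (3k − 5)(7k − 6).

(3k − 5)(7k − 6)(k − 11)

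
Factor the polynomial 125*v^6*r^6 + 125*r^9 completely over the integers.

125*r^6*(v^2 + r)*(v^4 - v^2*r + r^2)

Factor out 125*r^6 first: what remains is v^6 + r^3.
Recognize a sum of cubes with the parts v^2 and r.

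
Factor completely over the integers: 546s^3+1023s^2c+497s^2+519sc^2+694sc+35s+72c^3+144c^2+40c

(13s+3c+1)(6s+3c+5)(7s+8c)

Group: 13s(42s^2+69sc+35s+24c^2+40c) + (3c+1)(42s^2+69sc+35s+24c^2+40c); both groups contain (42s^2+69sc+35s+24c^2+40c), so (13s+3c+1) is a factor with cofactor 42s^2+69sc+35s+24c^2+40c.
The cofactor groups again: 42s^2+69sc+35s+24c^2+40c = 6s(7s+8c) + (3c+5)(7s+8c); both groups contain (7s+8c), giving (6s+3c+5)(7s+8c).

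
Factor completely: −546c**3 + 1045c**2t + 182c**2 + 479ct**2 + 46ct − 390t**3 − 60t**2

−(13c − 6t)(6c − 13t − 2)(7c + 5t)

Group: 13c(−42c**2 + 61ct + 14c + 65t**2 + 10t) − 6t(−42c**2 + 61ct + 14c + 65t**2 + 10t); both groups contain (−42c**2 + 61ct + 14c + 65t**2 + 10t), so (13c − 6t) is a factor with cofactor −42c**2 + 61ct + 14c + 65t**2 + 10t.
The cofactor groups again: −42c**2 + 61ct + 14c + 65t**2 + 10t = −6c(7c + 5t) + (13t + 2)(7c + 5t); both groups contain (7c + 5t), giving −(6c − 13t − 2)(7c + 5t).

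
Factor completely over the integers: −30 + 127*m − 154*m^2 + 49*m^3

Testing divisors of the constant over divisors of the leading coefficient, m = 3/7 is a root, so (7*m − 3) is a factor; dividing leaves 7*m^2 − 19*m + 10.
The remaining quadratic factors as (7*m − 5)(m − 2).

(7*m − 3)*(7*m − 5)*(m − 2)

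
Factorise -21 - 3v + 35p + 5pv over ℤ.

(5p - 3)(v + 7)

Group as (5pv + 35p) + (-3v - 21) = 5p(v + 7) - 3(v + 7).
Both groups share the factor (v + 7).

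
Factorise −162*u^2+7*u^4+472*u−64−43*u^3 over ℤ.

(7*u−1)*(u+4)*(u−2)*(u−8)

Trying the rational-root candidates, u = 1/7 is a root, so (7*u−1) is a factor; dividing leaves u^3−6*u^2−24*u+64.
Continuing, u = 2 is a root, so (u−2) divides it; the quotient is u^2−4*u−32.
The remaining quadratic factors as (u−8)(u+4).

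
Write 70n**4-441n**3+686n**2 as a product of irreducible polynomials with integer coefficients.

Pull out the common factor 7n**2, then factor the remaining trinomial.

7n**2(2n-7)(5n-14)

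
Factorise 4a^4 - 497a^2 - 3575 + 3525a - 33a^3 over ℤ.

(4a - 5)(a + 11)(a - 13)(a - 5)

Testing divisors of the constant over divisors of the leading coefficient, a = 5/4 is a root, so (4a - 5) is a factor; dividing leaves a^3 - 7a^2 - 133a + 715.
Continuing, a = -11 is a root, so (a + 11) is a factor; dividing leaves a^2 - 18a + 65.
The remaining quadratic factors as (a - 5)(a - 13).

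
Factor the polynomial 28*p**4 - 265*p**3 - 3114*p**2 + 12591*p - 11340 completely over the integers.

(4*p - 7)*(7*p - 12)*(p + 9)*(p - 15)

Among the possible rational roots, p = 12/7 is a root, so (7*p - 12) is a factor; dividing leaves 4*p**3 - 31*p**2 - 498*p + 945.
Continuing, p = 15 is a root, giving the factor (p - 15) and quotient 4*p**2 + 29*p - 63.
The remaining quadratic factors as (4*p - 7)(p + 9).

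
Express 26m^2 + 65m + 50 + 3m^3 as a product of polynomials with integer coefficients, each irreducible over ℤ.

(3m + 5)(m + 2)(m + 5)

Trying the rational-root candidates, m = -5/3 is a root, so (3m + 5) divides it; the quotient is m^2 + 7m + 10.
The remaining quadratic factors as (m + 2)(m + 5).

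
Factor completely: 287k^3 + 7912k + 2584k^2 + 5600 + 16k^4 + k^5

(k + 1)(k + 4)(k + 7)(k^2 + 4k + 200)

Among the possible rational roots, k = -7 is a root, so (k + 7) divides it; the quotient is k^4 + 9k^3 + 224k^2 + 1016k + 800.
Continuing, k = -1 is a root, so (k + 1) divides it; the quotient is k^3 + 8k^2 + 216k + 800.
Continuing, k = -4 is a root, so (k + 4) is a factor; dividing leaves k^2 + 4k + 200.
The quadratic k^2 + 4k + 200 has discriminant -784 < 0 and is irreducible over ℤ.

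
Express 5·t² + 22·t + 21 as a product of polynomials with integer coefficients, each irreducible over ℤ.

(5·t + 7)·(t + 3)

Need a pair with product 5·21 = 105 and sum 22: that's 15 and 7.
Split the middle term: 5·t² + 15·t + 7·t + 21 = 5·t·(t + 3) + 7·(t + 3).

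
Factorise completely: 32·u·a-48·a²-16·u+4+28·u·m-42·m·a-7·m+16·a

Group: 4·u·(7·m+8·a-4) + (-6·a-1)·(7·m+8·a-4); both groups contain (7·m+8·a-4).

(4·u-6·a-1)·(7·m+8·a-4)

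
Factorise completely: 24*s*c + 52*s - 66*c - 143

Group as (24*s*c + 52*s) + (-66*c - 143) = 4*s*(6*c + 13) - 11*(6*c + 13).
Both groups share the factor (6*c + 13).

(4*s - 11)*(6*c + 13)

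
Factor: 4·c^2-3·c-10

Need a pair with product 4·(-10) = -40 and sum -3: that's -8 and 5.
Split the middle term: 4·c^2-8·c + 5·c-10 = 4·c·(c-2) + 5·(c-2).

(4·c+5)·(c-2)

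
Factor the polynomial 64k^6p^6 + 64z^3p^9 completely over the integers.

64p^6(zp + k^2)(z^2p^2 - zk^2p + k^4)

Factor out 64p^6 first: what remains is z^3p^3 + k^6.
Recognize a sum of cubes with the parts k^2 and zp.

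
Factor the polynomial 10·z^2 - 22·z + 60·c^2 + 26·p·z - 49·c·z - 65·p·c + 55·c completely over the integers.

Group: -13·p·(5·c - 2·z) + (12·c - 5·z + 11)·(5·c - 2·z); both groups contain (5·c - 2·z).

-(13·p - 12·c + 5·z - 11)·(5·c - 2·z)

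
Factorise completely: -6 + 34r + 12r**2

2(6r - 1)(r + 3)

Pull out the common factor 2, then factor the remaining trinomial.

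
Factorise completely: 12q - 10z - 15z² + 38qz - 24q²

-(4q - 3z - 2)(6q - 5z)

Group: -4q(6q - 5z) + (3z + 2)(6q - 5z); both groups contain (6q - 5z).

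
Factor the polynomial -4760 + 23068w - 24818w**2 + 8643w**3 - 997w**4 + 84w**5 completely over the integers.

(3w - 7)(4w - 5)(7w - 2)(w**2 - 8w + 68)

Testing divisors of the constant over divisors of the leading coefficient, w = 2/7 is a root, so (7w - 2) divides it; the quotient is 12w**4 - 139w**3 + 1195w**2 - 3204w + 2380.
Continuing, w = 7/3 is a root, so (3w - 7) is a factor; dividing leaves 4w**3 - 37w**2 + 312w - 340.
Next, w = 5/4 is a root, so (4w - 5) is a factor; dividing leaves w**2 - 8w + 68.
The quadratic w**2 - 8w + 68 has discriminant -208 < 0 and is irreducible over ℤ.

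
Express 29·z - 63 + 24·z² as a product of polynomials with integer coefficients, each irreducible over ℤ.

(3·z + 7)·(8·z - 9)

Need a pair with product 24·(-63) = -1512 and sum 29: that's 56 and -27.
Split the middle term: 24·z² + 56·z - 27·z - 63 = 8·z·(3·z + 7) - 9·(3·z + 7).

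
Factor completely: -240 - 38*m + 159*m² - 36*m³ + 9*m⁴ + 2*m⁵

Trying the rational-root candidates, m = 3/2 is a root, so (2*m - 3) divides it; the quotient is m⁴ + 6*m³ - 9*m² + 66*m + 80.
Continuing, m = -8 is a root, giving the factor (m + 8) and quotient m³ - 2*m² + 7*m + 10.
Then m = -1 is a root, giving the factor (m + 1) and quotient m² - 3*m + 10.
The quadratic m² - 3*m + 10 has discriminant -31 < 0 and is irreducible over ℤ.

(2*m - 3)*(m + 1)*(m + 8)*(m² - 3*m + 10)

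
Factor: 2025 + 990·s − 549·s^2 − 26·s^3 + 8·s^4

Trying the rational-root candidates, s = −5/4 is a root, giving the factor (4·s + 5) and quotient 2·s^3 − 9·s^2 − 126·s + 405.
Continuing, s = 3 is a root, so (s − 3) is a factor; dividing leaves 2·s^2 − 3·s − 135.
The remaining quadratic factors as (2·s + 15)(s − 9).

(2·s + 15)·(4·s + 5)·(s − 3)·(s − 9)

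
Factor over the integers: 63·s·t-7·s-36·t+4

Group as (63·s·t-7·s) + (-36·t+4) = 7·s·(9·t-1) - 4·(9·t-1).
Both groups share the factor (9·t-1).

(7·s-4)·(9·t-1)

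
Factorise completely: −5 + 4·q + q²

(q + 5)·(q − 1)

Two integers with product −5 and sum 4 are −1 and 5.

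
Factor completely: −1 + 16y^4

(2y + 1)(2y − 1)(4y^2 + 1)

(2y)⁴ − (1)⁴ = ((2y)² − (1)²)((2y)² + (1)²); the first factor splits again, the second (4y^2 + 1) is irreducible.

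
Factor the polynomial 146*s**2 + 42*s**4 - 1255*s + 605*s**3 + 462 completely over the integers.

Trying the rational-root candidates, s = -11/6 is a root, so (6*s + 11) divides it; the quotient is 7*s**3 + 88*s**2 - 137*s + 42.
Continuing, s = -14 is a root, giving the factor (s + 14) and quotient 7*s**2 - 10*s + 3.
The remaining quadratic factors as (7*s - 3)(s - 1).

(6*s + 11)*(7*s - 3)*(s + 14)*(s - 1)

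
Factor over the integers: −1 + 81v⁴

(3v)⁴ − (1)⁴ = ((3v)² − (1)²)((3v)² + (1)²); the first factor splits again, the second (9v² + 1) is irreducible.

(3v + 1)(3v − 1)(9v² + 1)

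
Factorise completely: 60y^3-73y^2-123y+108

(3y+4)(4y-3)(5y-9)

Trying the rational-root candidates, y = 9/5 is a root, so (5y-9) divides it; the quotient is 12y^2+7y-12.
The remaining quadratic factors as (4y-3)(3y+4).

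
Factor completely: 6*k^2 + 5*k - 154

Need a pair with product 6·(-154) = -924 and sum 5: that's -28 and 33.
Split the middle term: 6*k^2 - 28*k + 33*k - 154 = 2*k*(3*k - 14) + 11*(3*k - 14).

(2*k + 11)*(3*k - 14)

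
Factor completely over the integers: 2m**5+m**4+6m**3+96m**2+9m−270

Trying the rational-root candidates, m = 3/2 is a root, giving the factor (2m−3) and quotient m**4+2m**3+6m**2+57m+90.
Continuing, m = −2 is a root, giving the factor (m+2) and quotient m**3+6m+45.
Then m = −3 is a root, so (m+3) is a factor; dividing leaves m**2−3m+15.
The quadratic m**2−3m+15 has discriminant −51 < 0 and is irreducible over ℤ.

(2m−3)(m+2)(m+3)(m**2−3m+15)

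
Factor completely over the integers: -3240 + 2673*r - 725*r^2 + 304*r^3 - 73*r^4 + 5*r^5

(5*r - 8)*(r - 5)*(r - 9)*(r^2 + r + 9)

Trying the rational-root candidates, r = 8/5 is a root, so (5*r - 8) divides it; the quotient is r^4 - 13*r^3 + 40*r^2 - 81*r + 405.
Then r = 9 is a root, so (r - 9) divides it; the quotient is r^3 - 4*r^2 + 4*r - 45.
Next, r = 5 is a root, giving the factor (r - 5) and quotient r^2 + r + 9.
The quadratic r^2 + r + 9 has discriminant -35 < 0 and is irreducible over ℤ.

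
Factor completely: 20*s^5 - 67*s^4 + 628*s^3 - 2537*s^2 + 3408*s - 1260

(4*s - 7)*(5*s - 3)*(s - 2)*(s^2 + s + 30)

Trying the rational-root candidates, s = 2 is a root, giving the factor (s - 2) and quotient 20*s^4 - 27*s^3 + 574*s^2 - 1389*s + 630.
Continuing, s = 3/5 is a root, so (5*s - 3) is a factor; dividing leaves 4*s^3 - 3*s^2 + 113*s - 210.
Then s = 7/4 is a root, so (4*s - 7) is a factor; dividing leaves s^2 + s + 30.
The quadratic s^2 + s + 30 has discriminant -119 < 0 and is irreducible over ℤ.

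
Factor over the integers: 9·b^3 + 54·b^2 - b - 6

Group as (9·b^3 - b) + (54·b^2 - 6) = b·(9·b^2 - 1) + 6·(9·b^2 - 1).
Both groups share the factor (9·b^2 - 1).

(3·b + 1)·(3·b - 1)·(b + 6)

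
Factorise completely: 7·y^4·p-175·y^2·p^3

7·p·y^2·(y-5·p)·(y+5·p)

Every term has a factor of 7·y^2·p. Then y^2-25·p^2 = (y)² − (5·p)².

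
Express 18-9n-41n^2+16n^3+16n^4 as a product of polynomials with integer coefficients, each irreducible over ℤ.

(4n+3)(4n-3)(n+2)(n-1)

Trying the rational-root candidates, n = 3/4 is a root, so (4n-3) is a factor; dividing leaves 4n^3+7n^2-5n-6.
Continuing, n = -3/4 is a root, so (4n+3) divides it; the quotient is n^2+n-2.
The remaining quadratic factors as (n+2)(n-1).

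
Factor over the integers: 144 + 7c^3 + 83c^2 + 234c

(7c + 6)(c + 3)(c + 8)

Trying the rational-root candidates, c = -8 is a root, so (c + 8) divides it; the quotient is 7c^2 + 27c + 18.
The remaining quadratic factors as (7c + 6)(c + 3).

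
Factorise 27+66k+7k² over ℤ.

(7k+3)(k+9)

Need a pair with product 7·27 = 189 and sum 66: that's 3 and 63.
Split the middle term: 7k²+3k + 63k+27 = k(7k+3) + 9(7k+3).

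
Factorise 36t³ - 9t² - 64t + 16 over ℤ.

Trying the rational-root candidates, t = 1/4 is a root, giving the factor (4t - 1) and quotient 9t² - 16.
The remaining quadratic factors as (3t + 4)(3t - 4).

(3t + 4)(3t - 4)(4t - 1)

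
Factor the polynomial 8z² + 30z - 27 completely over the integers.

(2z + 9)(4z - 3)

Need a pair with product 8·(-27) = -216 and sum 30: that's -6 and 36.
Split the middle term: 8z² - 6z + 36z - 27 = 2z(4z - 3) + 9(4z - 3).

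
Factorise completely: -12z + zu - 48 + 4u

(u - 12)(z + 4)

Group as (zu - 12z) + (4u - 48) = z(u - 12) + 4(u - 12).
Both groups share the factor (u - 12).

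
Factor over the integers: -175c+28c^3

7c(2c+5)(2c-5)

Factor out 7c, leaving 4c^2-25, which is a difference of two squares.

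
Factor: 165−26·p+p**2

(p−11)·(p−15)

Two integers with product 165 and sum −26 are −15 and −11.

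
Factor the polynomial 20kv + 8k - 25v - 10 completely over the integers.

Group as (20kv + 8k) + (-25v - 10) = 4k(5v + 2) - 5(5v + 2).
Both groups share the factor (5v + 2).

(4k - 5)(5v + 2)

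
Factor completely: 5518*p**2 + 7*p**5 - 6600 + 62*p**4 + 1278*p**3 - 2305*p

Trying the rational-root candidates, p = 8/7 is a root, so (7*p - 8) is a factor; dividing leaves p**4 + 10*p**3 + 194*p**2 + 1010*p + 825.
Then p = -5 is a root, giving the factor (p + 5) and quotient p**3 + 5*p**2 + 169*p + 165.
Then p = -1 is a root, so (p + 1) is a factor; dividing leaves p**2 + 4*p + 165.
The quadratic p**2 + 4*p + 165 has discriminant -644 < 0 and is irreducible over ℤ.

(7*p - 8)*(p + 1)*(p + 5)*(p**2 + 4*p + 165)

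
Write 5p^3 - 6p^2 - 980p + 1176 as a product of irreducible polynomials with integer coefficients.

(5p - 6)(p + 14)(p - 14)

Testing divisors of the constant over divisors of the leading coefficient, p = 6/5 is a root, so (5p - 6) divides it; the quotient is p^2 - 196.
The remaining quadratic factors as (p - 14)(p + 14).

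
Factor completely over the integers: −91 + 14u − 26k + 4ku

(2k + 7)(2u − 13)

Group as (4ku − 26k) + (14u − 91) = 2k(2u − 13) + 7(2u − 13).
Both groups share the factor (2u − 13).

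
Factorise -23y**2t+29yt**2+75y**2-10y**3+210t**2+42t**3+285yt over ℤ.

Group: 2y(-5y**2-19yt-14t**2) + (-3t-15)(-5y**2-19yt-14t**2); both groups contain (-5y**2-19yt-14t**2), so (2y-3t-15) is a factor with cofactor -5y**2-19yt-14t**2.
The cofactor groups again: -5y**2-19yt-14t**2 = -y(5y+14t) - t(5y+14t); both groups contain (5y+14t), giving -(y+t)(5y+14t).

-(2y-3t-15)(5y+14t)(y+t)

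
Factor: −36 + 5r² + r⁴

Substitute u = r² to get a quadratic in u, then factor.
r² + 9 is irreducible over ℤ (sum of squares).
r² − 4 is a difference of squares.

(r + 2)(r − 2)(r² + 9)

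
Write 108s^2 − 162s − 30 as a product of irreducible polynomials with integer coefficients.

6(3s − 5)(6s + 1)

Pull out the common factor 6, then factor the remaining trinomial.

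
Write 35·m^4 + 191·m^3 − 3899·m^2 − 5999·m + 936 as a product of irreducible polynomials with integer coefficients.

(5·m + 8)·(7·m − 1)·(m + 13)·(m − 9)

By the rational root theorem, m = −13 is a root, so (m + 13) divides it; the quotient is 35·m^3 − 264·m^2 − 467·m + 72.
Next, m = 9 is a root, giving the factor (m − 9) and quotient 35·m^2 + 51·m − 8.
The remaining quadratic factors as (7·m − 1)(5·m + 8).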